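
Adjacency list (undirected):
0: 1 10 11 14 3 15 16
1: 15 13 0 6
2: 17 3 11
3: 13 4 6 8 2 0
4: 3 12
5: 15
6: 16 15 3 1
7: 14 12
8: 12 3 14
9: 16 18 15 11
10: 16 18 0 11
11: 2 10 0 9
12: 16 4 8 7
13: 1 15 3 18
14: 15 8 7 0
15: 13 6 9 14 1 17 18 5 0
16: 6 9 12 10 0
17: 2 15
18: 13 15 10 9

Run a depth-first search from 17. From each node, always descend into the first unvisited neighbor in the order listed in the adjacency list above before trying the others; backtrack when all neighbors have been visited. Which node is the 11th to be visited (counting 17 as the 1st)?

Visit 17
17 → 2
2 → 3
3 → 13
13 → 1
1 → 15
15 → 6
6 → 16
16 → 9
9 → 18
18 → 10
10 → 0
0 → 11
0 → 14
14 → 8
8 → 12
12 → 4
12 → 7
15 → 5

Visit order: 17, 2, 3, 13, 1, 15, 6, 16, 9, 18, 10, 0, 11, 14, 8, 12, 4, 7, 5

10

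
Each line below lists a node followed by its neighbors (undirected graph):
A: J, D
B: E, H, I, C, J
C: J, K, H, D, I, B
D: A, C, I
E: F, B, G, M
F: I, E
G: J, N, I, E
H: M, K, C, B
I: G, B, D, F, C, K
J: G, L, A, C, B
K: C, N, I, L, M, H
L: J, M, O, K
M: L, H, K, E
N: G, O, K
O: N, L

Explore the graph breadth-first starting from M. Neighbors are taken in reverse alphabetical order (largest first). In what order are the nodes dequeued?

M → L → K → H → E → O → J → N → I → C → B → G → F → A → D

Visit M; enqueue L, K, H, E → queue [L, K, H, E]
Visit L; enqueue O, J → queue [K, H, E, O, J]
Visit K; enqueue N, I, C → queue [H, E, O, J, N, I, C]
Visit H; enqueue B → queue [E, O, J, N, I, C, B]
Visit E; enqueue G, F → queue [O, J, N, I, C, B, G, F]
Visit O → queue [J, N, I, C, B, G, F]
Visit J; enqueue A → queue [N, I, C, B, G, F, A]
Visit N → queue [I, C, B, G, F, A]
Visit I; enqueue D → queue [C, B, G, F, A, D]
Visit C → queue [B, G, F, A, D]
Visit B → queue [G, F, A, D]
Visit G → queue [F, A, D]
Visit F → queue [A, D]
Visit A → queue [D]
Visit D → queue []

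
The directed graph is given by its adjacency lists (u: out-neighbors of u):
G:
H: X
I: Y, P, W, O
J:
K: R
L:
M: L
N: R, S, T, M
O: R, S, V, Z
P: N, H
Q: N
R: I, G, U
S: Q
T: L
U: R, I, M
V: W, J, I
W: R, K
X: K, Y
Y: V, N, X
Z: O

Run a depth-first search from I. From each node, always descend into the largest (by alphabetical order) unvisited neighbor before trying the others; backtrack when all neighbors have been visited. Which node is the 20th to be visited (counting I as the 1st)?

Visit I
I → Y
Y → X
X → K
K → R
R → U
U → M
M → L
R → G
Y → V
V → W
V → J
Y → N
N → T
N → S
S → Q
I → P
P → H
I → O
O → Z

Visit order: I, Y, X, K, R, U, M, L, G, V, W, J, N, T, S, Q, P, H, O, Z

Z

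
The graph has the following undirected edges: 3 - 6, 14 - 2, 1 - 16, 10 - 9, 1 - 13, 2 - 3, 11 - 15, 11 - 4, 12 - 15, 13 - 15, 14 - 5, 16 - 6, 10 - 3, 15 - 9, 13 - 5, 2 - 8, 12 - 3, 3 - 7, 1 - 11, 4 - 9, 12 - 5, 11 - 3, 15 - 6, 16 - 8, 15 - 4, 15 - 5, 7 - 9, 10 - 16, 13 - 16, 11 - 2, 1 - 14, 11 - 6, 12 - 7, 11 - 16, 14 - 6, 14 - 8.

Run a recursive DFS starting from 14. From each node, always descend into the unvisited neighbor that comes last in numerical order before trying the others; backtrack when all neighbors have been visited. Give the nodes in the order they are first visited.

Visit 14
14 → 8
8 → 16
16 → 13
13 → 15
15 → 12
12 → 7
7 → 9
9 → 10
10 → 3
3 → 11
11 → 6
11 → 4
11 → 2
11 → 1
12 → 5

14 -> 8 -> 16 -> 13 -> 15 -> 12 -> 7 -> 9 -> 10 -> 3 -> 11 -> 6 -> 4 -> 2 -> 1 -> 5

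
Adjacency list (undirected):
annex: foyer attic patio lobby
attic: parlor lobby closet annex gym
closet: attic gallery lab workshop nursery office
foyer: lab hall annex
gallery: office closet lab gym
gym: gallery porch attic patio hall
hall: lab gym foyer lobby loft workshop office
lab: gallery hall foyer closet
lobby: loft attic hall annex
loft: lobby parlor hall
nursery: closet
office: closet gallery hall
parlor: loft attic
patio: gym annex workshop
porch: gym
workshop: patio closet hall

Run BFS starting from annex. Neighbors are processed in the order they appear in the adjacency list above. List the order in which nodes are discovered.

annex foyer attic patio lobby lab hall parlor closet gym workshop loft gallery office nursery porch

Visit annex; enqueue foyer, attic, patio, lobby → queue [foyer, attic, patio, lobby]
Visit foyer; enqueue lab, hall → queue [attic, patio, lobby, lab, hall]
Visit attic; enqueue parlor, closet, gym → queue [patio, lobby, lab, hall, parlor, closet, gym]
Visit patio; enqueue workshop → queue [lobby, lab, hall, parlor, closet, gym, workshop]
Visit lobby; enqueue loft → queue [lab, hall, parlor, closet, gym, workshop, loft]
Visit lab; enqueue gallery → queue [hall, parlor, closet, gym, workshop, loft, gallery]
Visit hall; enqueue office → queue [parlor, closet, gym, workshop, loft, gallery, office]
Visit parlor → queue [closet, gym, workshop, loft, gallery, office]
Visit closet; enqueue nursery → queue [gym, workshop, loft, gallery, office, nursery]
Visit gym; enqueue porch → queue [workshop, loft, gallery, office, nursery, porch]
Visit workshop → queue [loft, gallery, office, nursery, porch]
Visit loft → queue [gallery, office, nursery, porch]
Visit gallery → queue [office, nursery, porch]
Visit office → queue [nursery, porch]
Visit nursery → queue [porch]
Visit porch → queue []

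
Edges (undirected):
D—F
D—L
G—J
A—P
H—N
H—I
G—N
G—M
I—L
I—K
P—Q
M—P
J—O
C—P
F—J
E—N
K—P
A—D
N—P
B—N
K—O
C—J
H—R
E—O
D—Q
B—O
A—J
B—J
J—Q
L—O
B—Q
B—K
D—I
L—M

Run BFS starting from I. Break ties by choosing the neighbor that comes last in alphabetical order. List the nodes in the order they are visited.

Visit I; enqueue L, K, H, D → queue [L, K, H, D]
Visit L; enqueue O, M → queue [K, H, D, O, M]
Visit K; enqueue P, B → queue [H, D, O, M, P, B]
Visit H; enqueue R, N → queue [D, O, M, P, B, R, N]
Visit D; enqueue Q, F, A → queue [O, M, P, B, R, N, Q, F, A]
Visit O; enqueue J, E → queue [M, P, B, R, N, Q, F, A, J, E]
Visit M; enqueue G → queue [P, B, R, N, Q, F, A, J, E, G]
Visit P; enqueue C → queue [B, R, N, Q, F, A, J, E, G, C]
Visit B → queue [R, N, Q, F, A, J, E, G, C]
Visit R → queue [N, Q, F, A, J, E, G, C]
Visit N → queue [Q, F, A, J, E, G, C]
Visit Q → queue [F, A, J, E, G, C]
Visit F → queue [A, J, E, G, C]
Visit A → queue [J, E, G, C]
Visit J → queue [E, G, C]
Visit E → queue [G, C]
Visit G → queue [C]
Visit C → queue []

I, L, K, H, D, O, M, P, B, R, N, Q, F, A, J, E, G, C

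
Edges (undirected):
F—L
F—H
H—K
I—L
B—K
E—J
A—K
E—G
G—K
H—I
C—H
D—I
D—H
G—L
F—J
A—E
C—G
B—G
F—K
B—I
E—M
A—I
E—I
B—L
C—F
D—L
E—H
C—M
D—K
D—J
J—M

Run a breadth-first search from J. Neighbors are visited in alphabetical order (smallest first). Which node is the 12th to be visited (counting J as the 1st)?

C

Visit J; enqueue D, E, F, M → queue [D, E, F, M]
Visit D; enqueue H, I, K, L → queue [E, F, M, H, I, K, L]
Visit E; enqueue A, G → queue [F, M, H, I, K, L, A, G]
Visit F; enqueue C → queue [M, H, I, K, L, A, G, C]
Visit M → queue [H, I, K, L, A, G, C]
Visit H → queue [I, K, L, A, G, C]
Visit I; enqueue B → queue [K, L, A, G, C, B]
Visit K → queue [L, A, G, C, B]
Visit L → queue [A, G, C, B]
Visit A → queue [G, C, B]
Visit G → queue [C, B]
Visit C → queue [B]
Visit B → queue []

Visit order: J, D, E, F, M, H, I, K, L, A, G, C, B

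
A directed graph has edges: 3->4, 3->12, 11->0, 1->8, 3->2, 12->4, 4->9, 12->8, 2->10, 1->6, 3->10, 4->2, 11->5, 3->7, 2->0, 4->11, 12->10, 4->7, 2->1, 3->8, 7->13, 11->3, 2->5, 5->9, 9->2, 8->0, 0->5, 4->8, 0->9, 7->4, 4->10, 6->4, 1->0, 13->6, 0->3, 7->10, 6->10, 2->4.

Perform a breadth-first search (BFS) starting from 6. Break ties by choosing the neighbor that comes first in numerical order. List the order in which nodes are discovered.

Visit 6; enqueue 4, 10 → queue [4, 10]
Visit 4; enqueue 2, 7, 8, 9, 11 → queue [10, 2, 7, 8, 9, 11]
Visit 10 → queue [2, 7, 8, 9, 11]
Visit 2; enqueue 0, 1, 5 → queue [7, 8, 9, 11, 0, 1, 5]
Visit 7; enqueue 13 → queue [8, 9, 11, 0, 1, 5, 13]
Visit 8 → queue [9, 11, 0, 1, 5, 13]
Visit 9 → queue [11, 0, 1, 5, 13]
Visit 11; enqueue 3 → queue [0, 1, 5, 13, 3]
Visit 0 → queue [1, 5, 13, 3]
Visit 1 → queue [5, 13, 3]
Visit 5 → queue [13, 3]
Visit 13 → queue [3]
Visit 3; enqueue 12 → queue [12]
Visit 12 → queue []

6 4 10 2 7 8 9 11 0 1 5 13 3 12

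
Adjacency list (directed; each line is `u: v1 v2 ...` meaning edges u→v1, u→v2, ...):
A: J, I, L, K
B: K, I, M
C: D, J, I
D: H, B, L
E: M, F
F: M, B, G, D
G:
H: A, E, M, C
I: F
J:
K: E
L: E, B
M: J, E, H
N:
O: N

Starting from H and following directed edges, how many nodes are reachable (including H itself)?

13

BFS from H visits: H, M, E, C, A, J, F, I, D, L, K, G, B
Reachable nodes: 13 of 15 total.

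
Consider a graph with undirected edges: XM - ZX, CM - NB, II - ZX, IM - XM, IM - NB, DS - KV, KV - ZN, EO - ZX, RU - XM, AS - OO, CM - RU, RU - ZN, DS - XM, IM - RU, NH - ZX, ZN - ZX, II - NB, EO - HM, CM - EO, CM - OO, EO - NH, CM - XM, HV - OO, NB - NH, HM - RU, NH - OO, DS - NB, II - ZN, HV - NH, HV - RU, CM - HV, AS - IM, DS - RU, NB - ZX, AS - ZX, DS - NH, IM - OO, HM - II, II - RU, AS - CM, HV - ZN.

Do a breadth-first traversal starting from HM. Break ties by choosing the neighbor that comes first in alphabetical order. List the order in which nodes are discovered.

Visit HM; enqueue EO, II, RU → queue [EO, II, RU]
Visit EO; enqueue CM, NH, ZX → queue [II, RU, CM, NH, ZX]
Visit II; enqueue NB, ZN → queue [RU, CM, NH, ZX, NB, ZN]
Visit RU; enqueue DS, HV, IM, XM → queue [CM, NH, ZX, NB, ZN, DS, HV, IM, XM]
Visit CM; enqueue AS, OO → queue [NH, ZX, NB, ZN, DS, HV, IM, XM, AS, OO]
Visit NH → queue [ZX, NB, ZN, DS, HV, IM, XM, AS, OO]
Visit ZX → queue [NB, ZN, DS, HV, IM, XM, AS, OO]
Visit NB → queue [ZN, DS, HV, IM, XM, AS, OO]
Visit ZN; enqueue KV → queue [DS, HV, IM, XM, AS, OO, KV]
Visit DS → queue [HV, IM, XM, AS, OO, KV]
Visit HV → queue [IM, XM, AS, OO, KV]
Visit IM → queue [XM, AS, OO, KV]
Visit XM → queue [AS, OO, KV]
Visit AS → queue [OO, KV]
Visit OO → queue [KV]
Visit KV → queue []

HM → EO → II → RU → CM → NH → ZX → NB → ZN → DS → HV → IM → XM → AS → OO → KV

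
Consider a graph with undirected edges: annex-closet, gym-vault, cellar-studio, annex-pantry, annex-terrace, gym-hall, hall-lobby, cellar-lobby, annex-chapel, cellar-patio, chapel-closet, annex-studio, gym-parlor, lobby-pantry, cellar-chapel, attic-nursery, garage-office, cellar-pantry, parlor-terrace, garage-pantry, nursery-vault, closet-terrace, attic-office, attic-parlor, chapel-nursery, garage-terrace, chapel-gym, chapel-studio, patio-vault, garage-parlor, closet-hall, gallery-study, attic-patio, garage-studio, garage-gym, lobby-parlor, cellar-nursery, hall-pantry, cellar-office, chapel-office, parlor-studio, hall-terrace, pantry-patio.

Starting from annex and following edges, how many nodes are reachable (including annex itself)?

17

BFS from annex visits: annex, terrace, studio, pantry, closet, chapel, parlor, hall, garage, cellar, patio, lobby, office, nursery, gym, attic, vault
Reachable nodes: 17 of 19 total.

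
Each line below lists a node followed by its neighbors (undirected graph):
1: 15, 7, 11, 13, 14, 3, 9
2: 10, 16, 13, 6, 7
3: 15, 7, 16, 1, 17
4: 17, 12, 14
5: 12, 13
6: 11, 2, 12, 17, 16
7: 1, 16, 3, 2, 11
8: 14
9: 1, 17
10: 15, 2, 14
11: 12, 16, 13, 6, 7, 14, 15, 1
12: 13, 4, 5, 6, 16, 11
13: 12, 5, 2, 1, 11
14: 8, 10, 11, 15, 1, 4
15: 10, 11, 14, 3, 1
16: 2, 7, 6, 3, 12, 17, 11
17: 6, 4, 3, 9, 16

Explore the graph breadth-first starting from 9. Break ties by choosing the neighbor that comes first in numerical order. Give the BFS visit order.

Visit 9; enqueue 1, 17 → queue [1, 17]
Visit 1; enqueue 3, 7, 11, 13, 14, 15 → queue [17, 3, 7, 11, 13, 14, 15]
Visit 17; enqueue 4, 6, 16 → queue [3, 7, 11, 13, 14, 15, 4, 6, 16]
Visit 3 → queue [7, 11, 13, 14, 15, 4, 6, 16]
Visit 7; enqueue 2 → queue [11, 13, 14, 15, 4, 6, 16, 2]
Visit 11; enqueue 12 → queue [13, 14, 15, 4, 6, 16, 2, 12]
Visit 13; enqueue 5 → queue [14, 15, 4, 6, 16, 2, 12, 5]
Visit 14; enqueue 8, 10 → queue [15, 4, 6, 16, 2, 12, 5, 8, 10]
Visit 15 → queue [4, 6, 16, 2, 12, 5, 8, 10]
Visit 4 → queue [6, 16, 2, 12, 5, 8, 10]
Visit 6 → queue [16, 2, 12, 5, 8, 10]
Visit 16 → queue [2, 12, 5, 8, 10]
Visit 2 → queue [12, 5, 8, 10]
Visit 12 → queue [5, 8, 10]
Visit 5 → queue [8, 10]
Visit 8 → queue [10]
Visit 10 → queue []

9 -> 1 -> 17 -> 3 -> 7 -> 11 -> 13 -> 14 -> 15 -> 4 -> 6 -> 16 -> 2 -> 12 -> 5 -> 8 -> 10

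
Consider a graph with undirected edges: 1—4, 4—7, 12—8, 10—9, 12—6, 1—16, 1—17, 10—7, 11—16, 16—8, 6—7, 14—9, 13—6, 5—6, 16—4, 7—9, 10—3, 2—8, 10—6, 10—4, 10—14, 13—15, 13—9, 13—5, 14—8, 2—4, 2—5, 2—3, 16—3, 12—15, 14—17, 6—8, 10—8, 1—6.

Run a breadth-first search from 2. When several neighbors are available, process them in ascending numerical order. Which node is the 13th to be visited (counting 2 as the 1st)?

14

Visit 2; enqueue 3, 4, 5, 8 → queue [3, 4, 5, 8]
Visit 3; enqueue 10, 16 → queue [4, 5, 8, 10, 16]
Visit 4; enqueue 1, 7 → queue [5, 8, 10, 16, 1, 7]
Visit 5; enqueue 6, 13 → queue [8, 10, 16, 1, 7, 6, 13]
Visit 8; enqueue 12, 14 → queue [10, 16, 1, 7, 6, 13, 12, 14]
Visit 10; enqueue 9 → queue [16, 1, 7, 6, 13, 12, 14, 9]
Visit 16; enqueue 11 → queue [1, 7, 6, 13, 12, 14, 9, 11]
Visit 1; enqueue 17 → queue [7, 6, 13, 12, 14, 9, 11, 17]
Visit 7 → queue [6, 13, 12, 14, 9, 11, 17]
Visit 6 → queue [13, 12, 14, 9, 11, 17]
Visit 13; enqueue 15 → queue [12, 14, 9, 11, 17, 15]
Visit 12 → queue [14, 9, 11, 17, 15]
Visit 14 → queue [9, 11, 17, 15]
Visit 9 → queue [11, 17, 15]
Visit 11 → queue [17, 15]
Visit 17 → queue [15]
Visit 15 → queue []

Visit order: 2, 3, 4, 5, 8, 10, 16, 1, 7, 6, 13, 12, 14, 9, 11, 17, 15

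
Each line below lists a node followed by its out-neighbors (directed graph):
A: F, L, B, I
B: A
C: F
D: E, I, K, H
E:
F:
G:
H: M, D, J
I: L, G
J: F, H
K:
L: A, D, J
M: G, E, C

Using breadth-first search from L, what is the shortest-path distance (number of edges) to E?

2

Level 0: L
Level 1: A, D, J
Level 2: B, E, F, H, I, K
Level 3: G, M
Level 4: C
E first appears at level 2.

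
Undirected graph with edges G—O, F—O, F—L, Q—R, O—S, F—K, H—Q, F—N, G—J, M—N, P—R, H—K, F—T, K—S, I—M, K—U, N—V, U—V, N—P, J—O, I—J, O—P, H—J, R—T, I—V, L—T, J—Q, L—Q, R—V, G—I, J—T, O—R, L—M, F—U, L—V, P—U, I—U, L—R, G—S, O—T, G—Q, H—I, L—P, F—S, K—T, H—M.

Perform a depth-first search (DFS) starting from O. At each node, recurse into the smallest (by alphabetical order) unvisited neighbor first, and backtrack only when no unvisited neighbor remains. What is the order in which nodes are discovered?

O -> F -> K -> H -> I -> G -> J -> Q -> L -> M -> N -> P -> R -> T -> V -> U -> S

Visit O
O → F
F → K
K → H
H → I
I → G
G → J
J → Q
Q → L
L → M
M → N
N → P
P → R
R → T
R → V
V → U
G → S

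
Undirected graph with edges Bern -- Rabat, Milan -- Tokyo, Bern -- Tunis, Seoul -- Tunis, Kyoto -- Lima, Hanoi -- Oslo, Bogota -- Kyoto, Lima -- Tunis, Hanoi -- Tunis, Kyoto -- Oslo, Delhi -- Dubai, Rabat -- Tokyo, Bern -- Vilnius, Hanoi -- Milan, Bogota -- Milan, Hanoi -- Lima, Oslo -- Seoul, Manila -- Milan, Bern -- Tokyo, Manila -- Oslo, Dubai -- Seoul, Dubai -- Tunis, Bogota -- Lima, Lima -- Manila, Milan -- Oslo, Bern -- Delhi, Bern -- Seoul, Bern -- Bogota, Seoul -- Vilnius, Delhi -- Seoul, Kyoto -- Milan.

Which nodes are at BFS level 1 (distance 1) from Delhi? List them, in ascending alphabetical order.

Level 0: Delhi
Level 1: Bern, Dubai, Seoul
Level 2: Bogota, Oslo, Rabat, Tokyo, Tunis, Vilnius
Level 3: Hanoi, Kyoto, Lima, Manila, Milan

Bern, Dubai, Seoul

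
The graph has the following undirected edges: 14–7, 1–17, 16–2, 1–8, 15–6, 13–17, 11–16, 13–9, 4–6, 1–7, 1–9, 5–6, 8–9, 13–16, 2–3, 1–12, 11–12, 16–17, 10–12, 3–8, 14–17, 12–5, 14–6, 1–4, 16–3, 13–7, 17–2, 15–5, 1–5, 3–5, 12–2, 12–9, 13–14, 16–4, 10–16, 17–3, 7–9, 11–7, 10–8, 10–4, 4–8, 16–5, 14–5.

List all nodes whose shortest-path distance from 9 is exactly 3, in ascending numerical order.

Level 0: 9
Level 1: 1, 7, 8, 12, 13
Level 2: 2, 3, 4, 5, 10, 11, 14, 16, 17
Level 3: 6, 15

6, 15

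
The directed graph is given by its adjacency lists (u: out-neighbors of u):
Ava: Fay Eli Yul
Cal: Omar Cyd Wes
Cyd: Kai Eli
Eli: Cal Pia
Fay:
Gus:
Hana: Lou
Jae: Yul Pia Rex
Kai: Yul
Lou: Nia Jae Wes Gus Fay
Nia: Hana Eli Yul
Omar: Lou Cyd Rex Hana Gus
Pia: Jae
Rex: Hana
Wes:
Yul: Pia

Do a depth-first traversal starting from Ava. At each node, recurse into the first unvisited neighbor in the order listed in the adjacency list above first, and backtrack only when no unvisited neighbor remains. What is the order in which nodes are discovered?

Ava -> Fay -> Eli -> Cal -> Omar -> Lou -> Nia -> Hana -> Yul -> Pia -> Jae -> Rex -> Wes -> Gus -> Cyd -> Kai

Visit Ava
Ava → Fay
Ava → Eli
Eli → Cal
Cal → Omar
Omar → Lou
Lou → Nia
Nia → Hana
Nia → Yul
Yul → Pia
Pia → Jae
Jae → Rex
Lou → Wes
Lou → Gus
Omar → Cyd
Cyd → Kai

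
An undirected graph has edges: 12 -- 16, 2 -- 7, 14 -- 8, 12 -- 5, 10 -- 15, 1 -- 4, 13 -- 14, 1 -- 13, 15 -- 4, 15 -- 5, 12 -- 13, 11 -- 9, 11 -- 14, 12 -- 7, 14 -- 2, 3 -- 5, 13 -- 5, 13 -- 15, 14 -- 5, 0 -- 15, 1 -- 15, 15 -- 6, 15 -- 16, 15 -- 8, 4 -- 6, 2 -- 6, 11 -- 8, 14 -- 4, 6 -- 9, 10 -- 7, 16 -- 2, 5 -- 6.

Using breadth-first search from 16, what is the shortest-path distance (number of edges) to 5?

2

Level 0: 16
Level 1: 2, 12, 15
Level 2: 0, 1, 4, 5, 6, 7, 8, 10, 13, 14
Level 3: 3, 9, 11
5 first appears at level 2.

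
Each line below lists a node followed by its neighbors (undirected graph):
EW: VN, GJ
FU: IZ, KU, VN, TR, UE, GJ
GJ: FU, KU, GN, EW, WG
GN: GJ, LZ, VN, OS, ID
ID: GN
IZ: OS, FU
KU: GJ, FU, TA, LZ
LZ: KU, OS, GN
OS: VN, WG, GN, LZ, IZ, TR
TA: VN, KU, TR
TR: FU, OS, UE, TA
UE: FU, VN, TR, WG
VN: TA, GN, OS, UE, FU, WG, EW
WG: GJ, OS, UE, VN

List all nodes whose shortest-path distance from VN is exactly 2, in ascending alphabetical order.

Level 0: VN
Level 1: EW, FU, GN, OS, TA, UE, WG
Level 2: GJ, ID, IZ, KU, LZ, TR

GJ, ID, IZ, KU, LZ, TR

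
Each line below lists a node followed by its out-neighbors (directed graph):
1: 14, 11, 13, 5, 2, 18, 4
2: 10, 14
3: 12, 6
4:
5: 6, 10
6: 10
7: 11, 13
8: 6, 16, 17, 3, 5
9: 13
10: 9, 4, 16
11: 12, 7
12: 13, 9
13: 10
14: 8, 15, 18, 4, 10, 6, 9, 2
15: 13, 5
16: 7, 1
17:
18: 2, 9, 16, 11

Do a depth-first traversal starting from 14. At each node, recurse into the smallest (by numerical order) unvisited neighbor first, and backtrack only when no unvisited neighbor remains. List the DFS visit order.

Visit 14
14 → 2
2 → 10
10 → 4
10 → 9
9 → 13
10 → 16
16 → 1
1 → 5
5 → 6
1 → 11
11 → 7
11 → 12
1 → 18
14 → 8
8 → 3
8 → 17
14 → 15

14 → 2 → 10 → 4 → 9 → 13 → 16 → 1 → 5 → 6 → 11 → 7 → 12 → 18 → 8 → 3 → 17 → 15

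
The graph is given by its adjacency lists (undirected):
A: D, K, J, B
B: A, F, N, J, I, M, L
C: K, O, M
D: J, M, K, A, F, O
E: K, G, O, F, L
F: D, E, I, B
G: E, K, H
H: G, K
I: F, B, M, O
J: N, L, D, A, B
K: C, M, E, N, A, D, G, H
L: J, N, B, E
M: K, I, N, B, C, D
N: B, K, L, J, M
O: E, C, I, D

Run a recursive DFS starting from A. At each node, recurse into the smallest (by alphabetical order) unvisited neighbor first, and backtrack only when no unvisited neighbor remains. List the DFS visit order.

A, B, F, D, J, L, E, G, H, K, C, M, I, O, N

Visit A
A → B
B → F
F → D
D → J
J → L
L → E
E → G
G → H
H → K
K → C
C → M
M → I
I → O
M → N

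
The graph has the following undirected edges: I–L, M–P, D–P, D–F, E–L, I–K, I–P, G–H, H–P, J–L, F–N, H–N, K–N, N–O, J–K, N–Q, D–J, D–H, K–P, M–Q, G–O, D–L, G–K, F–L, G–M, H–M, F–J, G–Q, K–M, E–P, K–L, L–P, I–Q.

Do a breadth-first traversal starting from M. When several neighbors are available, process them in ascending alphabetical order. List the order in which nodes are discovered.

M G H K P Q O D N I J L E F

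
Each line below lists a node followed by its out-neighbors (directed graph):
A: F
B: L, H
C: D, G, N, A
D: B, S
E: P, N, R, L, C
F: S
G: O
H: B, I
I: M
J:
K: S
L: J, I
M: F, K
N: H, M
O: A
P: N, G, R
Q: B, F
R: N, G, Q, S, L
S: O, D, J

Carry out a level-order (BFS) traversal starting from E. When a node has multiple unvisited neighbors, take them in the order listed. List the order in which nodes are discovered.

E → P → N → R → L → C → G → H → M → Q → S → J → I → D → A → O → B → F → K

Visit E; enqueue P, N, R, L, C → queue [P, N, R, L, C]
Visit P; enqueue G → queue [N, R, L, C, G]
Visit N; enqueue H, M → queue [R, L, C, G, H, M]
Visit R; enqueue Q, S → queue [L, C, G, H, M, Q, S]
Visit L; enqueue J, I → queue [C, G, H, M, Q, S, J, I]
Visit C; enqueue D, A → queue [G, H, M, Q, S, J, I, D, A]
Visit G; enqueue O → queue [H, M, Q, S, J, I, D, A, O]
Visit H; enqueue B → queue [M, Q, S, J, I, D, A, O, B]
Visit M; enqueue F, K → queue [Q, S, J, I, D, A, O, B, F, K]
Visit Q → queue [S, J, I, D, A, O, B, F, K]
Visit S → queue [J, I, D, A, O, B, F, K]
Visit J → queue [I, D, A, O, B, F, K]
Visit I → queue [D, A, O, B, F, K]
Visit D → queue [A, O, B, F, K]
Visit A → queue [O, B, F, K]
Visit O → queue [B, F, K]
Visit B → queue [F, K]
Visit F → queue [K]
Visit K → queue []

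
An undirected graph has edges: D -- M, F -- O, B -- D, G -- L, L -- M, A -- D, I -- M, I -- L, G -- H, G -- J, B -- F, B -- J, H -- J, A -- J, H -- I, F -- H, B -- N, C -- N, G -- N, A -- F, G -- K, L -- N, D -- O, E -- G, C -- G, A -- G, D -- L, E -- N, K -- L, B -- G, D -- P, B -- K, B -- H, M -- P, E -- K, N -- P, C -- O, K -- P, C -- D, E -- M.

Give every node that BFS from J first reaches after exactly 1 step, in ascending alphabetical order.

A, B, G, H

Level 0: J
Level 1: A, B, G, H
Level 2: C, D, E, F, I, K, L, N
Level 3: M, O, P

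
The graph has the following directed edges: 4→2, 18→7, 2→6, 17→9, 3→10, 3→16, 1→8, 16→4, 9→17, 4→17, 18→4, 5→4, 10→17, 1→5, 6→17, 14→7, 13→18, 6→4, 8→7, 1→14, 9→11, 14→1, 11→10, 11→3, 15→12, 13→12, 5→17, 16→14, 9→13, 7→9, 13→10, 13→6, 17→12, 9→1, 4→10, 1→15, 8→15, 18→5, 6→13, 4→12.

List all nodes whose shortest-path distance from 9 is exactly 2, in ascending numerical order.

3, 5, 6, 8, 10, 12, 14, 15, 18

Level 0: 9
Level 1: 1, 11, 13, 17
Level 2: 3, 5, 6, 8, 10, 12, 14, 15, 18
Level 3: 4, 7, 16
Level 4: 2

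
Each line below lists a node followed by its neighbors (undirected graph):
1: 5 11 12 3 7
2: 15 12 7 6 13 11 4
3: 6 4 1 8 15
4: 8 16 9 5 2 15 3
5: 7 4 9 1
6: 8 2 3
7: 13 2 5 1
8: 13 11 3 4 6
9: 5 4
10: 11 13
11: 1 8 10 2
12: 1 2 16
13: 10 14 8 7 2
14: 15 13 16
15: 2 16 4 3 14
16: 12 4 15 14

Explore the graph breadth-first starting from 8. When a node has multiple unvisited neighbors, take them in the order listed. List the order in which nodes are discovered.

8 -> 13 -> 11 -> 3 -> 4 -> 6 -> 10 -> 14 -> 7 -> 2 -> 1 -> 15 -> 16 -> 9 -> 5 -> 12

Visit 8; enqueue 13, 11, 3, 4, 6 → queue [13, 11, 3, 4, 6]
Visit 13; enqueue 10, 14, 7, 2 → queue [11, 3, 4, 6, 10, 14, 7, 2]
Visit 11; enqueue 1 → queue [3, 4, 6, 10, 14, 7, 2, 1]
Visit 3; enqueue 15 → queue [4, 6, 10, 14, 7, 2, 1, 15]
Visit 4; enqueue 16, 9, 5 → queue [6, 10, 14, 7, 2, 1, 15, 16, 9, 5]
Visit 6 → queue [10, 14, 7, 2, 1, 15, 16, 9, 5]
Visit 10 → queue [14, 7, 2, 1, 15, 16, 9, 5]
Visit 14 → queue [7, 2, 1, 15, 16, 9, 5]
Visit 7 → queue [2, 1, 15, 16, 9, 5]
Visit 2; enqueue 12 → queue [1, 15, 16, 9, 5, 12]
Visit 1 → queue [15, 16, 9, 5, 12]
Visit 15 → queue [16, 9, 5, 12]
Visit 16 → queue [9, 5, 12]
Visit 9 → queue [5, 12]
Visit 5 → queue [12]
Visit 12 → queue []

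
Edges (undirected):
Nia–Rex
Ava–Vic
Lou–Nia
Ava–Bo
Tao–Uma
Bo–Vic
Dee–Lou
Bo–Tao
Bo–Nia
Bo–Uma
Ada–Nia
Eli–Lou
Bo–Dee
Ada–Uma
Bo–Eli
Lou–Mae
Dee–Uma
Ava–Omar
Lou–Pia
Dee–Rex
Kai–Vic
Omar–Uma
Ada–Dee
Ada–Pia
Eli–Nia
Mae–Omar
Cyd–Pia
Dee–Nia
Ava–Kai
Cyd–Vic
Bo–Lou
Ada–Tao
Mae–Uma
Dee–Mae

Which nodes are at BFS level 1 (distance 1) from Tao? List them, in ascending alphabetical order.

Ada, Bo, Uma

Level 0: Tao
Level 1: Ada, Bo, Uma
Level 2: Ava, Dee, Eli, Lou, Mae, Nia, Omar, Pia, Vic
Level 3: Cyd, Kai, Rex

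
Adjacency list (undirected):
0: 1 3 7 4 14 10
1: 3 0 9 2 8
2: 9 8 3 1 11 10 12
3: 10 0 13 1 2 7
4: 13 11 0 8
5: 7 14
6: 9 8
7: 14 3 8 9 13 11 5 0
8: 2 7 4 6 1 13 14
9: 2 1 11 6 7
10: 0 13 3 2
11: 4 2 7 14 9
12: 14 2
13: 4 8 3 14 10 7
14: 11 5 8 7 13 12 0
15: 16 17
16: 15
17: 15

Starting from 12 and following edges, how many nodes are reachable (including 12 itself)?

BFS from 12 visits: 12, 14, 2, 13, 11, 8, 7, 5, 0, 10, 9, 3, 1, 4, 6
Reachable nodes: 15 of 18 total.

15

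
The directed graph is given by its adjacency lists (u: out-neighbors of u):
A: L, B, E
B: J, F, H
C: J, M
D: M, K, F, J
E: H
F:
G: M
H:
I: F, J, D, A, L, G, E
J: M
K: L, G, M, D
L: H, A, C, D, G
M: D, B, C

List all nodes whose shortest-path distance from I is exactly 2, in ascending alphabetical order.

B, C, H, K, M

Level 0: I
Level 1: A, D, E, F, G, J, L
Level 2: B, C, H, K, M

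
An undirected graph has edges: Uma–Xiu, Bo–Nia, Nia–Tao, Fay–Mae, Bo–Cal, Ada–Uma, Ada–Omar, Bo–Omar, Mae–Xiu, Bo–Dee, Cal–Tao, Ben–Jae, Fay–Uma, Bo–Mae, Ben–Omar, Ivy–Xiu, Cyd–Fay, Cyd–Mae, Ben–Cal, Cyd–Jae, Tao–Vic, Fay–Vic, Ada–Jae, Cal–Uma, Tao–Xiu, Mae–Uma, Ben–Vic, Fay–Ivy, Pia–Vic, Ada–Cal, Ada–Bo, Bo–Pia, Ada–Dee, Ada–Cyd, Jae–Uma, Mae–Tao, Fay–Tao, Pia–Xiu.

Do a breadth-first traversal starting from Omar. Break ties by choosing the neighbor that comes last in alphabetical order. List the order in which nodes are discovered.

Visit Omar; enqueue Bo, Ben, Ada → queue [Bo, Ben, Ada]
Visit Bo; enqueue Pia, Nia, Mae, Dee, Cal → queue [Ben, Ada, Pia, Nia, Mae, Dee, Cal]
Visit Ben; enqueue Vic, Jae → queue [Ada, Pia, Nia, Mae, Dee, Cal, Vic, Jae]
Visit Ada; enqueue Uma, Cyd → queue [Pia, Nia, Mae, Dee, Cal, Vic, Jae, Uma, Cyd]
Visit Pia; enqueue Xiu → queue [Nia, Mae, Dee, Cal, Vic, Jae, Uma, Cyd, Xiu]
Visit Nia; enqueue Tao → queue [Mae, Dee, Cal, Vic, Jae, Uma, Cyd, Xiu, Tao]
Visit Mae; enqueue Fay → queue [Dee, Cal, Vic, Jae, Uma, Cyd, Xiu, Tao, Fay]
Visit Dee → queue [Cal, Vic, Jae, Uma, Cyd, Xiu, Tao, Fay]
Visit Cal → queue [Vic, Jae, Uma, Cyd, Xiu, Tao, Fay]
Visit Vic → queue [Jae, Uma, Cyd, Xiu, Tao, Fay]
Visit Jae → queue [Uma, Cyd, Xiu, Tao, Fay]
Visit Uma → queue [Cyd, Xiu, Tao, Fay]
Visit Cyd → queue [Xiu, Tao, Fay]
Visit Xiu; enqueue Ivy → queue [Tao, Fay, Ivy]
Visit Tao → queue [Fay, Ivy]
Visit Fay → queue [Ivy]
Visit Ivy → queue []

Omar, Bo, Ben, Ada, Pia, Nia, Mae, Dee, Cal, Vic, Jae, Uma, Cyd, Xiu, Tao, Fay, Ivy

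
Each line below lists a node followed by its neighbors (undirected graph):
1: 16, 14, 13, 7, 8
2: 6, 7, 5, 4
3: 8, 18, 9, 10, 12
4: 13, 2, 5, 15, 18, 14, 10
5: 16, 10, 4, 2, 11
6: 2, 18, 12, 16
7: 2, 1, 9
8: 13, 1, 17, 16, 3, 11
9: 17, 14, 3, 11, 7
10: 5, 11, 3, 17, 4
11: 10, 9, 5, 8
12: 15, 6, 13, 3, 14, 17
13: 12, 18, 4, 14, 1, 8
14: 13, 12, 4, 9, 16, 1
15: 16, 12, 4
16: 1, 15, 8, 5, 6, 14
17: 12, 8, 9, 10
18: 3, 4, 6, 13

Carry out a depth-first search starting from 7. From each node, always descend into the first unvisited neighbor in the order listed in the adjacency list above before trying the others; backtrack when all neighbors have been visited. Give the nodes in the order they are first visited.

7 2 6 18 3 8 13 12 15 16 1 14 4 5 10 11 9 17

Visit 7
7 → 2
2 → 6
6 → 18
18 → 3
3 → 8
8 → 13
13 → 12
12 → 15
15 → 16
16 → 1
1 → 14
14 → 4
4 → 5
5 → 10
10 → 11
11 → 9
9 → 17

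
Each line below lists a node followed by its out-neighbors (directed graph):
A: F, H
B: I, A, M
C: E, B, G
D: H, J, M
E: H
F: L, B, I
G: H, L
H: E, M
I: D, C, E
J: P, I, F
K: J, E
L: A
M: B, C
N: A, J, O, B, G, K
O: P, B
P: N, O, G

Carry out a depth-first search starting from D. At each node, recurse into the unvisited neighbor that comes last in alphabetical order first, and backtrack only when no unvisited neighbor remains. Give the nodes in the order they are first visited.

Visit D
D → M
M → C
C → G
G → L
L → A
A → H
H → E
A → F
F → I
F → B
D → J
J → P
P → O
P → N
N → K

D -> M -> C -> G -> L -> A -> H -> E -> F -> I -> B -> J -> P -> O -> N -> K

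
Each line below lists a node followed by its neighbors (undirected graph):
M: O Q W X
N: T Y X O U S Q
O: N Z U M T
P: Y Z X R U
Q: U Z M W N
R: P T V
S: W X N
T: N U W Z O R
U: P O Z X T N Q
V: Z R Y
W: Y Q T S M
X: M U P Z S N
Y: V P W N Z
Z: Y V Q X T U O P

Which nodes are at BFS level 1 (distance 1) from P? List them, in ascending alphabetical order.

Level 0: P
Level 1: R, U, X, Y, Z
Level 2: M, N, O, Q, S, T, V, W

R, U, X, Y, Z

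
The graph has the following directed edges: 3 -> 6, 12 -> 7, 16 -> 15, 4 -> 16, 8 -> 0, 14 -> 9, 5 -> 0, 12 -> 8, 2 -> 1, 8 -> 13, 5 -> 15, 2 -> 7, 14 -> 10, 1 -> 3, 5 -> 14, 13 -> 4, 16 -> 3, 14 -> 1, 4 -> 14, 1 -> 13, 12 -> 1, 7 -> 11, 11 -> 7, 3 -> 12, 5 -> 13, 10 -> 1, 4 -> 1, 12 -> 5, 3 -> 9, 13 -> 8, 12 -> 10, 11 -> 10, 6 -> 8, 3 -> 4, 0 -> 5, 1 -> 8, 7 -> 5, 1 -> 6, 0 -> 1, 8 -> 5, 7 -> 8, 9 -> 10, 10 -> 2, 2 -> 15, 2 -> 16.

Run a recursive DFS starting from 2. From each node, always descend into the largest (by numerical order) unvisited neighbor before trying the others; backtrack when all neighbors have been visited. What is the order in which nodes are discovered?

2 16 15 3 12 10 1 13 8 5 14 9 0 4 6 7 11

Visit 2
2 → 16
16 → 15
16 → 3
3 → 12
12 → 10
10 → 1
1 → 13
13 → 8
8 → 5
5 → 14
14 → 9
5 → 0
13 → 4
1 → 6
12 → 7
7 → 11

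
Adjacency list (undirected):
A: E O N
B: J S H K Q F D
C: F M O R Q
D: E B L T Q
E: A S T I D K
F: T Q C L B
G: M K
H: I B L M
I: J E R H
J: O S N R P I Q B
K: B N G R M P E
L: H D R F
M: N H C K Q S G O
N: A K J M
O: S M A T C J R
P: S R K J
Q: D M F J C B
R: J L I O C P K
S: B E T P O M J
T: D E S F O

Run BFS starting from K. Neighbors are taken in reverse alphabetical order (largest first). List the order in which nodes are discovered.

Visit K; enqueue R, P, N, M, G, E, B → queue [R, P, N, M, G, E, B]
Visit R; enqueue O, L, J, I, C → queue [P, N, M, G, E, B, O, L, J, I, C]
Visit P; enqueue S → queue [N, M, G, E, B, O, L, J, I, C, S]
Visit N; enqueue A → queue [M, G, E, B, O, L, J, I, C, S, A]
Visit M; enqueue Q, H → queue [G, E, B, O, L, J, I, C, S, A, Q, H]
Visit G → queue [E, B, O, L, J, I, C, S, A, Q, H]
Visit E; enqueue T, D → queue [B, O, L, J, I, C, S, A, Q, H, T, D]
Visit B; enqueue F → queue [O, L, J, I, C, S, A, Q, H, T, D, F]
Visit O → queue [L, J, I, C, S, A, Q, H, T, D, F]
Visit L → queue [J, I, C, S, A, Q, H, T, D, F]
Visit J → queue [I, C, S, A, Q, H, T, D, F]
Visit I → queue [C, S, A, Q, H, T, D, F]
Visit C → queue [S, A, Q, H, T, D, F]
Visit S → queue [A, Q, H, T, D, F]
Visit A → queue [Q, H, T, D, F]
Visit Q → queue [H, T, D, F]
Visit H → queue [T, D, F]
Visit T → queue [D, F]
Visit D → queue [F]
Visit F → queue []

K R P N M G E B O L J I C S A Q H T D F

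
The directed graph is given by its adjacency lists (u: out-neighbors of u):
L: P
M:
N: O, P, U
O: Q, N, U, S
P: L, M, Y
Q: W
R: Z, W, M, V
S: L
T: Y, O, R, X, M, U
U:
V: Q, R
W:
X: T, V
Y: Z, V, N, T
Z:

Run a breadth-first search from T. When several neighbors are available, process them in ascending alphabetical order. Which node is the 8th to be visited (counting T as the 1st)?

N

Visit T; enqueue M, O, R, U, X, Y → queue [M, O, R, U, X, Y]
Visit M → queue [O, R, U, X, Y]
Visit O; enqueue N, Q, S → queue [R, U, X, Y, N, Q, S]
Visit R; enqueue V, W, Z → queue [U, X, Y, N, Q, S, V, W, Z]
Visit U → queue [X, Y, N, Q, S, V, W, Z]
Visit X → queue [Y, N, Q, S, V, W, Z]
Visit Y → queue [N, Q, S, V, W, Z]
Visit N; enqueue P → queue [Q, S, V, W, Z, P]
Visit Q → queue [S, V, W, Z, P]
Visit S; enqueue L → queue [V, W, Z, P, L]
Visit V → queue [W, Z, P, L]
Visit W → queue [Z, P, L]
Visit Z → queue [P, L]
Visit P → queue [L]
Visit L → queue []

Visit order: T, M, O, R, U, X, Y, N, Q, S, V, W, Z, P, L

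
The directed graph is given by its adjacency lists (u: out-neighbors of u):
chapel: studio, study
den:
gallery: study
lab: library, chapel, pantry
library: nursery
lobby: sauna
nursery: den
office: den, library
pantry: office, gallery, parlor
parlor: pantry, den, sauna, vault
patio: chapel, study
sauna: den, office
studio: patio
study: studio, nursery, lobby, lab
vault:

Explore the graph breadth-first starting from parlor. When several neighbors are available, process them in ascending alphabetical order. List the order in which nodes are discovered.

parlor, den, pantry, sauna, vault, gallery, office, study, library, lab, lobby, nursery, studio, chapel, patio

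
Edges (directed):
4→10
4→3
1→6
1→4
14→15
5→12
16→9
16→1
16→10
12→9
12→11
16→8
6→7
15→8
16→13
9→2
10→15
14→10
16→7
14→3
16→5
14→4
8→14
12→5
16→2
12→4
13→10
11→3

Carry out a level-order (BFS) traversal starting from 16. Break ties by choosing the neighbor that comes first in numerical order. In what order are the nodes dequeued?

Visit 16; enqueue 1, 2, 5, 7, 8, 9, 10, 13 → queue [1, 2, 5, 7, 8, 9, 10, 13]
Visit 1; enqueue 4, 6 → queue [2, 5, 7, 8, 9, 10, 13, 4, 6]
Visit 2 → queue [5, 7, 8, 9, 10, 13, 4, 6]
Visit 5; enqueue 12 → queue [7, 8, 9, 10, 13, 4, 6, 12]
Visit 7 → queue [8, 9, 10, 13, 4, 6, 12]
Visit 8; enqueue 14 → queue [9, 10, 13, 4, 6, 12, 14]
Visit 9 → queue [10, 13, 4, 6, 12, 14]
Visit 10; enqueue 15 → queue [13, 4, 6, 12, 14, 15]
Visit 13 → queue [4, 6, 12, 14, 15]
Visit 4; enqueue 3 → queue [6, 12, 14, 15, 3]
Visit 6 → queue [12, 14, 15, 3]
Visit 12; enqueue 11 → queue [14, 15, 3, 11]
Visit 14 → queue [15, 3, 11]
Visit 15 → queue [3, 11]
Visit 3 → queue [11]
Visit 11 → queue []

16 -> 1 -> 2 -> 5 -> 7 -> 8 -> 9 -> 10 -> 13 -> 4 -> 6 -> 12 -> 14 -> 15 -> 3 -> 11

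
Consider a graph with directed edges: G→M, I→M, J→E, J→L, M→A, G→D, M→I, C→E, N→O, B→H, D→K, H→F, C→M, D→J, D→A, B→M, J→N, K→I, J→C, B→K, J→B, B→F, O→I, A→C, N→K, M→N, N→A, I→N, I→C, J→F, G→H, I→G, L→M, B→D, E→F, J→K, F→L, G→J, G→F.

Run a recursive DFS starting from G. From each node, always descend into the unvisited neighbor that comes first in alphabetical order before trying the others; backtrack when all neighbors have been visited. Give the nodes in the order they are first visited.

G D A C E F L M I N K O J B H

Visit G
G → D
D → A
A → C
C → E
E → F
F → L
L → M
M → I
I → N
N → K
N → O
D → J
J → B
B → H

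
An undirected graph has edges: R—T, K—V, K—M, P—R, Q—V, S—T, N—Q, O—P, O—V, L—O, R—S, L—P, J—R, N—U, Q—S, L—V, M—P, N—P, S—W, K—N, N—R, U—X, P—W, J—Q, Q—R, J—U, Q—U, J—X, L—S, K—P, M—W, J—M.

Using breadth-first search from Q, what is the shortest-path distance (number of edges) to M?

2

Level 0: Q
Level 1: J, N, R, S, U, V
Level 2: K, L, M, O, P, T, W, X
M first appears at level 2.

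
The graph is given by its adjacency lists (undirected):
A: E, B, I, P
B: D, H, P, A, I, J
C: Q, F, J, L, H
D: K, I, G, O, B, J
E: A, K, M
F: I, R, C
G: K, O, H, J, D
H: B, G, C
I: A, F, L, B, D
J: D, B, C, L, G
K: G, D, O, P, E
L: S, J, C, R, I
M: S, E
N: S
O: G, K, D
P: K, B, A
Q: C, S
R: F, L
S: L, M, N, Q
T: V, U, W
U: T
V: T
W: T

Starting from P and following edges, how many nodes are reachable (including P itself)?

19

BFS from P visits: P, K, B, A, G, D, O, E, H, I, J, M, C, F, L, S, Q, R, N
Reachable nodes: 19 of 23 total.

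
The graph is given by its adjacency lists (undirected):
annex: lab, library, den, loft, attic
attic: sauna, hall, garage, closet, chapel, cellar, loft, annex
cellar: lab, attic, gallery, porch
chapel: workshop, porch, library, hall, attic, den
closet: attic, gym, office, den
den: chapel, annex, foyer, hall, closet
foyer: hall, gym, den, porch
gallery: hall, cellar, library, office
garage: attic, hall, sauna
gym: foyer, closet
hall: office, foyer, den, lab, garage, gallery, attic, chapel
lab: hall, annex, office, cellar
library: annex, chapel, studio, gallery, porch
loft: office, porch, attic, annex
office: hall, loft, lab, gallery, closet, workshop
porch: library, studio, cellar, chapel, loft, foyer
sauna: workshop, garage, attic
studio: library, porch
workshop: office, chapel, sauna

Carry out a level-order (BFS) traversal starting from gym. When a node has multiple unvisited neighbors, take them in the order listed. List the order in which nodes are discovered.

Visit gym; enqueue foyer, closet → queue [foyer, closet]
Visit foyer; enqueue hall, den, porch → queue [closet, hall, den, porch]
Visit closet; enqueue attic, office → queue [hall, den, porch, attic, office]
Visit hall; enqueue lab, garage, gallery, chapel → queue [den, porch, attic, office, lab, garage, gallery, chapel]
Visit den; enqueue annex → queue [porch, attic, office, lab, garage, gallery, chapel, annex]
Visit porch; enqueue library, studio, cellar, loft → queue [attic, office, lab, garage, gallery, chapel, annex, library, studio, cellar, loft]
Visit attic; enqueue sauna → queue [office, lab, garage, gallery, chapel, annex, library, studio, cellar, loft, sauna]
Visit office; enqueue workshop → queue [lab, garage, gallery, chapel, annex, library, studio, cellar, loft, sauna, workshop]
Visit lab → queue [garage, gallery, chapel, annex, library, studio, cellar, loft, sauna, workshop]
Visit garage → queue [gallery, chapel, annex, library, studio, cellar, loft, sauna, workshop]
Visit gallery → queue [chapel, annex, library, studio, cellar, loft, sauna, workshop]
Visit chapel → queue [annex, library, studio, cellar, loft, sauna, workshop]
Visit annex → queue [library, studio, cellar, loft, sauna, workshop]
Visit library → queue [studio, cellar, loft, sauna, workshop]
Visit studio → queue [cellar, loft, sauna, workshop]
Visit cellar → queue [loft, sauna, workshop]
Visit loft → queue [sauna, workshop]
Visit sauna → queue [workshop]
Visit workshop → queue []

gym → foyer → closet → hall → den → porch → attic → office → lab → garage → gallery → chapel → annex → library → studio → cellar → loft → sauna → workshop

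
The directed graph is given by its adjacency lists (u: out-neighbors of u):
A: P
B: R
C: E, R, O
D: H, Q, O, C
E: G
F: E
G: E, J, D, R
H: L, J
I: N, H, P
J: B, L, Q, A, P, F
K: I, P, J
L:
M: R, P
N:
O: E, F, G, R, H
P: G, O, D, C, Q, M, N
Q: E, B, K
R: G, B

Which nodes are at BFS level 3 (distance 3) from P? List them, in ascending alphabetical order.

A, I, L

Level 0: P
Level 1: C, D, G, M, N, O, Q
Level 2: B, E, F, H, J, K, R
Level 3: A, I, L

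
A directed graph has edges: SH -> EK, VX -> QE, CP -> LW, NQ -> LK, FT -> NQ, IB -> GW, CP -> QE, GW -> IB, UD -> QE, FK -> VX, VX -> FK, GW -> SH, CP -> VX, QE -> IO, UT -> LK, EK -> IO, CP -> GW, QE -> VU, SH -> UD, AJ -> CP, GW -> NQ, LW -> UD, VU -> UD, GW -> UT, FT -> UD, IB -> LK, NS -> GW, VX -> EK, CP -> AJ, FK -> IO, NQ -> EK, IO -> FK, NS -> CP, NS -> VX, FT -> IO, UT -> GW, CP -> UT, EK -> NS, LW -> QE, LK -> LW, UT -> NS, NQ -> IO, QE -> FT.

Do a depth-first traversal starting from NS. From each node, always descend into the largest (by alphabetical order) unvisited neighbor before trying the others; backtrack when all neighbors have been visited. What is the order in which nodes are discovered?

NS VX QE VU UD IO FK FT NQ LK LW EK GW UT SH IB CP AJ

Visit NS
NS → VX
VX → QE
QE → VU
VU → UD
QE → IO
IO → FK
QE → FT
FT → NQ
NQ → LK
LK → LW
NQ → EK
NS → GW
GW → UT
GW → SH
GW → IB
NS → CP
CP → AJ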